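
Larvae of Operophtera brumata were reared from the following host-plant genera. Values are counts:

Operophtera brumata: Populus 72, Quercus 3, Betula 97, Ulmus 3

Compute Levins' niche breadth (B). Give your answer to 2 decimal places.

2.10

Proportions for Operophtera brumata (n=175): 72/175=0.4114, 3/175=0.0171, 97/175=0.5543, 3/175=0.0171
Σpᵢ² = 0.4114² + 0.0171² + 0.5543² + 0.0171² = 0.169250 + 0.000292 + 0.307248 + 0.000292 = 0.477082
B = 1 / 0.477082 = 2.0961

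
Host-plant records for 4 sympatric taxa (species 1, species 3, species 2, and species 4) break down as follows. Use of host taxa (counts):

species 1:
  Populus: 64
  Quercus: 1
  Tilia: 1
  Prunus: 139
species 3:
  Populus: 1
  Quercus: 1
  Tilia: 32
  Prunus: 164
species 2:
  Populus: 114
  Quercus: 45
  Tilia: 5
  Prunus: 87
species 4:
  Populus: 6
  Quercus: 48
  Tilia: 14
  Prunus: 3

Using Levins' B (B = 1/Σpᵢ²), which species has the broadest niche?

species 2

Proportions for species 1 (n=205): 64/205=0.3122, 1/205=0.0049, 1/205=0.0049, 139/205=0.6780
Proportions for species 3 (n=198): 1/198=0.0051, 1/198=0.0051, 32/198=0.1616, 164/198=0.8283
Proportions for species 2 (n=251): 114/251=0.4542, 45/251=0.1793, 5/251=0.0199, 87/251=0.3466
Proportions for species 4 (n=71): 6/71=0.0845, 48/71=0.6761, 14/71=0.1972, 3/71=0.0423
Σp_1ᵢ² = 0.3122² + 0.0049² + 0.0049² + 0.6780² = 0.097469 + 0.000024 + 0.000024 + 0.459684 = 0.557201
B_1 = 1 / 0.557201 = 1.7947
Σp_3ᵢ² = 0.0051² + 0.0051² + 0.1616² + 0.8283² = 0.000026 + 0.000026 + 0.026115 + 0.686081 = 0.712248
B_3 = 1 / 0.712248 = 1.4040
Σp_2ᵢ² = 0.4542² + 0.1793² + 0.0199² + 0.3466² = 0.206298 + 0.032148 + 0.000396 + 0.120132 = 0.358974
B_2 = 1 / 0.358974 = 2.7857
Σp_4ᵢ² = 0.0845² + 0.6761² + 0.1972² + 0.0423² = 0.007140 + 0.457111 + 0.038888 + 0.001789 = 0.504928
B_4 = 1 / 0.504928 = 1.9805
Highest B → broadest niche (most generalist): species 2 (B = 2.79).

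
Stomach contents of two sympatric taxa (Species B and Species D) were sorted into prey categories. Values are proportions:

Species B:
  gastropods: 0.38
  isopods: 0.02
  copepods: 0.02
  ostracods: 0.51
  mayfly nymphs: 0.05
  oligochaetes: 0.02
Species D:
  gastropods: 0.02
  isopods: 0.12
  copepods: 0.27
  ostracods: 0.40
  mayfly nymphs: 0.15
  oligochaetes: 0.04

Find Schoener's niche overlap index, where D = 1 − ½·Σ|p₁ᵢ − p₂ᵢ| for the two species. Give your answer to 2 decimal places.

0.53

Σ|p₁ᵢ − p₂ᵢ| = 0.36 + 0.10 + 0.25 + 0.11 + 0.10 + 0.02 = 0.94
D = 1 − ½ × 0.94 = 1 − 0.470 = 0.5300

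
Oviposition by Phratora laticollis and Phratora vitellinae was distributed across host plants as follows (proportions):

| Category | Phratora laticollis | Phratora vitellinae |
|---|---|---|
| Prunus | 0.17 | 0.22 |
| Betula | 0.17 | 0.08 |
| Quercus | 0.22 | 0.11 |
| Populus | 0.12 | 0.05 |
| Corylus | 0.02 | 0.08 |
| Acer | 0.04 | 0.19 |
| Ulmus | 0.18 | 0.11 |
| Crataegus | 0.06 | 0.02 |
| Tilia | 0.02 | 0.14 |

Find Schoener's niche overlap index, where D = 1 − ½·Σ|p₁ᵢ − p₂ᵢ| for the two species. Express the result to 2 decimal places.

0.62

Σ|p₁ᵢ − p₂ᵢ| = 0.05 + 0.09 + 0.11 + 0.07 + 0.06 + 0.15 + 0.07 + 0.04 + 0.12 = 0.76
D = 1 − ½ × 0.76 = 1 − 0.380 = 0.6200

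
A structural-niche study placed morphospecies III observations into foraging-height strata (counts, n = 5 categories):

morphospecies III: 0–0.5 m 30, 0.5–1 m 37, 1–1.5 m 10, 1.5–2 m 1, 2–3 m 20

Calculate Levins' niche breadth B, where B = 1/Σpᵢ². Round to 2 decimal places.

Proportions for morphospecies III (n=98): 30/98=0.3061, 37/98=0.3776, 10/98=0.1020, 1/98=0.0102, 20/98=0.2041
Σpᵢ² = 0.3061² + 0.3776² + 0.1020² + 0.0102² + 0.2041² = 0.093697 + 0.142582 + 0.010404 + 0.000104 + 0.041657 = 0.288444
B = 1 / 0.288444 = 3.4669

3.47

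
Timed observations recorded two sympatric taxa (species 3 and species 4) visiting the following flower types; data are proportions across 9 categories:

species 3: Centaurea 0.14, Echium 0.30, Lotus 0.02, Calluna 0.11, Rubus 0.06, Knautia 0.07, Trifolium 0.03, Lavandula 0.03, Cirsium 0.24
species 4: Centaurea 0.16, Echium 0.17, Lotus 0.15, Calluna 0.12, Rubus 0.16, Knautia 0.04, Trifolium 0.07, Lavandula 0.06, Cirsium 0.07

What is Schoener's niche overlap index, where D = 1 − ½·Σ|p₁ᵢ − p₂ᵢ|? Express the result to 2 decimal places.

Σ|p₁ᵢ − p₂ᵢ| = 0.02 + 0.13 + 0.13 + 0.01 + 0.10 + 0.03 + 0.04 + 0.03 + 0.17 = 0.66
D = 1 − ½ × 0.66 = 1 − 0.330 = 0.6700

0.67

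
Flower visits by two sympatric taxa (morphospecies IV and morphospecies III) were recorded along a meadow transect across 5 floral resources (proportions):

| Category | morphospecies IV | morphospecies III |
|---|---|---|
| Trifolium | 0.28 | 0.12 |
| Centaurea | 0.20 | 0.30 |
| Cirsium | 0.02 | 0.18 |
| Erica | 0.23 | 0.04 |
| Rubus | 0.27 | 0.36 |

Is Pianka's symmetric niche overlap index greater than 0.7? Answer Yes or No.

Σ p₁ᵢp₂ᵢ = 0.0336 + 0.0600 + 0.0036 + 0.0092 + 0.0972 = 0.2036
Σp_1ᵢ² = 0.28² + 0.20² + 0.02² + 0.23² + 0.27² = 0.0784 + 0.0400 + 0.0004 + 0.0529 + 0.0729 = 0.2446
Σp_2ᵢ² = 0.12² + 0.30² + 0.18² + 0.04² + 0.36² = 0.0144 + 0.0900 + 0.0324 + 0.0016 + 0.1296 = 0.2680
O = 0.2036 / √(0.2446 × 0.2680) = 0.2036 / 0.25603 = 0.7952
O = 0.7952 > 0.7 → Yes.

Yes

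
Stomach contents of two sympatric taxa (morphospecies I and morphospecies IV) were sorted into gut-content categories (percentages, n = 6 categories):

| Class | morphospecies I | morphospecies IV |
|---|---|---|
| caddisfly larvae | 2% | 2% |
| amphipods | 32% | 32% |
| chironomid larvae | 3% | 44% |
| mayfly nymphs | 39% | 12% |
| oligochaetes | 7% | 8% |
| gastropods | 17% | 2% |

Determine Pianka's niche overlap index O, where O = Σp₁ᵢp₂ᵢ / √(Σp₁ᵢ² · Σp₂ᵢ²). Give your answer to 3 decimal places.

Convert percentages to proportions (divide by 100).
Σ p₁ᵢp₂ᵢ = 0.0004 + 0.1024 + 0.0132 + 0.0468 + 0.0056 + 0.0034 = 0.1718
Σp_1ᵢ² = 0.02² + 0.32² + 0.03² + 0.39² + 0.07² + 0.17² = 0.0004 + 0.1024 + 0.0009 + 0.1521 + 0.0049 + 0.0289 = 0.2896
Σp_2ᵢ² = 0.02² + 0.32² + 0.44² + 0.12² + 0.08² + 0.02² = 0.0004 + 0.1024 + 0.1936 + 0.0144 + 0.0064 + 0.0004 = 0.3176
O = 0.1718 / √(0.2896 × 0.3176) = 0.1718 / 0.303277 = 0.56648

0.566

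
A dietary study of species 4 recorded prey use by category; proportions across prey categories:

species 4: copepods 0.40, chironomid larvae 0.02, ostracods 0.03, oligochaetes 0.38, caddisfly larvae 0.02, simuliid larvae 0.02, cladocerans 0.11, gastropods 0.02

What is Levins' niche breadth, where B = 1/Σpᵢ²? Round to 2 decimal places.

Σpᵢ² = 0.40² + 0.02² + 0.03² + 0.38² + 0.02² + 0.02² + 0.11² + 0.02² = 0.1600 + 0.0004 + 0.0009 + 0.1444 + 0.0004 + 0.0004 + 0.0121 + 0.0004 = 0.3190
B = 1 / 0.3190 = 3.1348

3.13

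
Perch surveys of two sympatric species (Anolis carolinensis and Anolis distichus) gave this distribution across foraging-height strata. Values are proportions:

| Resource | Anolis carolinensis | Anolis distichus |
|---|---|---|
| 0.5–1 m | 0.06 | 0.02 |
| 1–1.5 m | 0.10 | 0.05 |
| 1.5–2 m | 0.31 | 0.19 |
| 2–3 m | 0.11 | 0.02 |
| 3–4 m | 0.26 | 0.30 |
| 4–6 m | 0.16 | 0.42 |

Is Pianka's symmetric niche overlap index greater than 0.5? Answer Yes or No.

Yes

Σ p₁ᵢp₂ᵢ = 0.0012 + 0.0050 + 0.0589 + 0.0022 + 0.0780 + 0.0672 = 0.2125
Σp_1ᵢ² = 0.06² + 0.10² + 0.31² + 0.11² + 0.26² + 0.16² = 0.0036 + 0.0100 + 0.0961 + 0.0121 + 0.0676 + 0.0256 = 0.2150
Σp_2ᵢ² = 0.02² + 0.05² + 0.19² + 0.02² + 0.30² + 0.42² = 0.0004 + 0.0025 + 0.0361 + 0.0004 + 0.0900 + 0.1764 = 0.3058
O = 0.2125 / √(0.2150 × 0.3058) = 0.2125 / 0.25641 = 0.8288
O = 0.8288 > 0.5 → Yes.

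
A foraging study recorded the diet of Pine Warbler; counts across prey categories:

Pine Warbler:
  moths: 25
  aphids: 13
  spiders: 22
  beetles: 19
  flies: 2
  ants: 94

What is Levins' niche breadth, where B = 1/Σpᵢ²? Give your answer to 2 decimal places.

Proportions for Pine Warbler (n=175): 25/175=0.1429, 13/175=0.0743, 22/175=0.1257, 19/175=0.1086, 2/175=0.0114, 94/175=0.5371
Σpᵢ² = 0.1429² + 0.0743² + 0.1257² + 0.1086² + 0.0114² + 0.5371² = 0.020420 + 0.005520 + 0.015800 + 0.011794 + 0.000130 + 0.288476 = 0.342140
B = 1 / 0.342140 = 2.9228

2.92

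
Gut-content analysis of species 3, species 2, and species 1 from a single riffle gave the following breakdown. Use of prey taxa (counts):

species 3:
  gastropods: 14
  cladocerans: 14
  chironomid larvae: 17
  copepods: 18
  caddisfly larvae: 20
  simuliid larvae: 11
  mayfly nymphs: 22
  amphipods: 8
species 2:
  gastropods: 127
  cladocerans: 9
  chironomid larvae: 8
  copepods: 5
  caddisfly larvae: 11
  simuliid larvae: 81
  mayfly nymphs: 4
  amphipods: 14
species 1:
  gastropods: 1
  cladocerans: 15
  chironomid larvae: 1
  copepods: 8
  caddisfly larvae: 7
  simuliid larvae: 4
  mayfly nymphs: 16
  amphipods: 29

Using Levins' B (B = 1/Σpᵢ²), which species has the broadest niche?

Proportions for species 3 (n=124): 14/124=0.1129, 14/124=0.1129, 17/124=0.1371, 18/124=0.1452, 20/124=0.1613, 11/124=0.0887, 22/124=0.1774, 8/124=0.0645
Proportions for species 2 (n=259): 127/259=0.4903, 9/259=0.0347, 8/259=0.0309, 5/259=0.0193, 11/259=0.0425, 81/259=0.3127, 4/259=0.0154, 14/259=0.0541
Proportions for species 1 (n=81): 1/81=0.0123, 15/81=0.1852, 1/81=0.0123, 8/81=0.0988, 7/81=0.0864, 4/81=0.0494, 16/81=0.1975, 29/81=0.3580
Σp_3ᵢ² = 0.1129² + 0.1129² + 0.1371² + 0.1452² + 0.1613² + 0.0887² + 0.1774² + 0.0645² = 0.012746 + 0.012746 + 0.018796 + 0.021083 + 0.026018 + 0.007868 + 0.031471 + 0.004160 = 0.134888
B_3 = 1 / 0.134888 = 7.4136
Σp_2ᵢ² = 0.4903² + 0.0347² + 0.0309² + 0.0193² + 0.0425² + 0.3127² + 0.0154² + 0.0541² = 0.240394 + 0.001204 + 0.000955 + 0.000372 + 0.001806 + 0.097781 + 0.000237 + 0.002927 = 0.345676
B_2 = 1 / 0.345676 = 2.8929
Σp_1ᵢ² = 0.0123² + 0.1852² + 0.0123² + 0.0988² + 0.0864² + 0.0494² + 0.1975² + 0.3580² = 0.000151 + 0.034299 + 0.000151 + 0.009761 + 0.007465 + 0.002440 + 0.039006 + 0.128164 = 0.221437
B_1 = 1 / 0.221437 = 4.5160
Highest B → broadest niche (most generalist): species 3 (B = 7.41).

species 3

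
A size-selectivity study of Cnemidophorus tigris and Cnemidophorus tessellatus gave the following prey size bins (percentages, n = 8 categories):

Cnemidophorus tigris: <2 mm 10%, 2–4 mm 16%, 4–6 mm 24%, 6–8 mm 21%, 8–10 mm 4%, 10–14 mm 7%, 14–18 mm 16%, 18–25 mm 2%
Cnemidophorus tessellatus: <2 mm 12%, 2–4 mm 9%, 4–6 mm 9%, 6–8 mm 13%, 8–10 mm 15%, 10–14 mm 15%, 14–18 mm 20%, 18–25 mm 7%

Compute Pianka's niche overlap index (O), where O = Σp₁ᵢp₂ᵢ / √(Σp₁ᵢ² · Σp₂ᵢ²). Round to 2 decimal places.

0.82

Convert percentages to proportions (divide by 100).
Σ p₁ᵢp₂ᵢ = 0.0120 + 0.0144 + 0.0216 + 0.0273 + 0.0060 + 0.0105 + 0.0320 + 0.0014 = 0.1252
Σp_1ᵢ² = 0.10² + 0.16² + 0.24² + 0.21² + 0.04² + 0.07² + 0.16² + 0.02² = 0.0100 + 0.0256 + 0.0576 + 0.0441 + 0.0016 + 0.0049 + 0.0256 + 0.0004 = 0.1698
Σp_2ᵢ² = 0.12² + 0.09² + 0.09² + 0.13² + 0.15² + 0.15² + 0.20² + 0.07² = 0.0144 + 0.0081 + 0.0081 + 0.0169 + 0.0225 + 0.0225 + 0.0400 + 0.0049 = 0.1374
O = 0.1252 / √(0.1698 × 0.1374) = 0.1252 / 0.15274 = 0.8197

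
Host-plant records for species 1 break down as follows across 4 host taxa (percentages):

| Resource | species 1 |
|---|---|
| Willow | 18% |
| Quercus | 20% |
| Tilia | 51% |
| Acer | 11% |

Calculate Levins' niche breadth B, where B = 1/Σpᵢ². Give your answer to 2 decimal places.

2.90

Convert percentages to proportions (divide by 100).
Σpᵢ² = 0.18² + 0.20² + 0.51² + 0.11² = 0.0324 + 0.0400 + 0.2601 + 0.0121 = 0.3446
B = 1 / 0.3446 = 2.9019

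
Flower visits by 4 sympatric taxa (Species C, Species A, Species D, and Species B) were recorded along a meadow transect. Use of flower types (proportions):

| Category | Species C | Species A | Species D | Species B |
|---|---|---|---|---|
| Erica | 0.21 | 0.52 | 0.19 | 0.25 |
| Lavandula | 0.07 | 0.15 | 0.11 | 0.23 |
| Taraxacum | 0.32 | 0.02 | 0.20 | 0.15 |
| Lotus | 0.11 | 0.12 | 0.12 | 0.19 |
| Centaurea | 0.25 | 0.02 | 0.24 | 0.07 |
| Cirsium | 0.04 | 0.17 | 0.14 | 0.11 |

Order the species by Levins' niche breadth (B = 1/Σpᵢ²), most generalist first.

Species D > Species B > Species C > Species A

Σp_Cᵢ² = 0.21² + 0.07² + 0.32² + 0.11² + 0.25² + 0.04² = 0.0441 + 0.0049 + 0.1024 + 0.0121 + 0.0625 + 0.0016 = 0.2276
B_C = 1 / 0.2276 = 4.3937
Σp_Aᵢ² = 0.52² + 0.15² + 0.02² + 0.12² + 0.02² + 0.17² = 0.2704 + 0.0225 + 0.0004 + 0.0144 + 0.0004 + 0.0289 = 0.3370
B_A = 1 / 0.3370 = 2.9674
Σp_Dᵢ² = 0.19² + 0.11² + 0.20² + 0.12² + 0.24² + 0.14² = 0.0361 + 0.0121 + 0.0400 + 0.0144 + 0.0576 + 0.0196 = 0.1798
B_D = 1 / 0.1798 = 5.5617
Σp_Bᵢ² = 0.25² + 0.23² + 0.15² + 0.19² + 0.07² + 0.11² = 0.0625 + 0.0529 + 0.0225 + 0.0361 + 0.0049 + 0.0121 = 0.1910
B_B = 1 / 0.1910 = 5.2356
Ranking by B (broadest → narrowest): Species D (5.56) > Species B (5.24) > Species C (4.39) > Species A (2.97)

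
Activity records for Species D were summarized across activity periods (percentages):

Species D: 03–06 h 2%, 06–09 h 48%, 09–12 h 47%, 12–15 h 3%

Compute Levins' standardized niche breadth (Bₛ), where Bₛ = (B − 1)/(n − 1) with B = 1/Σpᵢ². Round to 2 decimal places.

Convert percentages to proportions (divide by 100).
Σpᵢ² = 0.02² + 0.48² + 0.47² + 0.03² = 0.0004 + 0.2304 + 0.2209 + 0.0009 = 0.4526
B = 1 / 0.4526 = 2.2095
Bₛ = (B − 1)/(n − 1) = (2.2095 − 1)/(4 − 1) = 1.2095/3 = 0.4032

0.40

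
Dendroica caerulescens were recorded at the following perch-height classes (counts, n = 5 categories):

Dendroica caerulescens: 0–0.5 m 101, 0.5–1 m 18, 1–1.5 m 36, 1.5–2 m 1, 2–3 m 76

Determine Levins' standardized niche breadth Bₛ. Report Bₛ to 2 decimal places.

0.51

Proportions for Dendroica caerulescens (n=232): 101/232=0.4353, 18/232=0.0776, 36/232=0.1552, 1/232=0.0043, 76/232=0.3276
Σpᵢ² = 0.4353² + 0.0776² + 0.1552² + 0.0043² + 0.3276² = 0.189486 + 0.006022 + 0.024087 + 0.000018 + 0.107322 = 0.326935
B = 1 / 0.326935 = 3.0587
Bₛ = (B − 1)/(n − 1) = (3.0587 − 1)/(5 − 1) = 2.0587/4 = 0.5147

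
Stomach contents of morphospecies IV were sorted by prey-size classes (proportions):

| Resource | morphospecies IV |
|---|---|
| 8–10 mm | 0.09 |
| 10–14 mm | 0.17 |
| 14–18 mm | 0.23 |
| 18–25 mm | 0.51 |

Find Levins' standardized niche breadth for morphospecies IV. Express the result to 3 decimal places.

0.619

Σpᵢ² = 0.09² + 0.17² + 0.23² + 0.51² = 0.0081 + 0.0289 + 0.0529 + 0.2601 = 0.3500
B = 1 / 0.3500 = 2.85714
Bₛ = (B − 1)/(n − 1) = (2.85714 − 1)/(4 − 1) = 1.85714/3 = 0.61905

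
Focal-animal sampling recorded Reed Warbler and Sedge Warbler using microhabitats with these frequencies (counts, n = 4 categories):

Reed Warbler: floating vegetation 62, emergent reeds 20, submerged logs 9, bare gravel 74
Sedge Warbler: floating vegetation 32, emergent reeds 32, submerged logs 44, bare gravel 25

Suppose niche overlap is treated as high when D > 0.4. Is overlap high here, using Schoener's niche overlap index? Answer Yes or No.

Proportions for Reed Warbler (n=165): 62/165=0.3758, 20/165=0.1212, 9/165=0.0545, 74/165=0.4485
Proportions for Sedge Warbler (n=133): 32/133=0.2406, 32/133=0.2406, 44/133=0.3308, 25/133=0.1880
Σ|p₁ᵢ − p₂ᵢ| = 0.1352 + 0.1194 + 0.2763 + 0.2605 = 0.7914
D = 1 − ½ × 0.7914 = 1 − 0.39570 = 0.60430
D = 0.60430 > 0.4 → Yes.

Yes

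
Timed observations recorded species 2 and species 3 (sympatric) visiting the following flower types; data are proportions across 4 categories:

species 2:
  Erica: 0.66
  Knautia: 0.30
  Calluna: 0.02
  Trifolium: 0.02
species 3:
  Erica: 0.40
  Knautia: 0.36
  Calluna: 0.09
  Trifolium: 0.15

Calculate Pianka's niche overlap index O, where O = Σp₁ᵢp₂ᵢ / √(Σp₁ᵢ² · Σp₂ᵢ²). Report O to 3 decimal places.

Σ p₁ᵢp₂ᵢ = 0.2640 + 0.1080 + 0.0018 + 0.0030 = 0.3768
Σp_1ᵢ² = 0.66² + 0.30² + 0.02² + 0.02² = 0.4356 + 0.0900 + 0.0004 + 0.0004 = 0.5264
Σp_2ᵢ² = 0.40² + 0.36² + 0.09² + 0.15² = 0.1600 + 0.1296 + 0.0081 + 0.0225 = 0.3202
O = 0.3768 / √(0.5264 × 0.3202) = 0.3768 / 0.410552 = 0.91779

0.918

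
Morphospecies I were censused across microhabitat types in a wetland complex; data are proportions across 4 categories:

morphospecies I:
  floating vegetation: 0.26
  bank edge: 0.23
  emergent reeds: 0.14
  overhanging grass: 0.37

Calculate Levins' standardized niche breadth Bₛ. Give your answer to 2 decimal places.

Σpᵢ² = 0.26² + 0.23² + 0.14² + 0.37² = 0.0676 + 0.0529 + 0.0196 + 0.1369 = 0.2770
B = 1 / 0.2770 = 3.6101
Bₛ = (B − 1)/(n − 1) = (3.6101 − 1)/(4 − 1) = 2.6101/3 = 0.8700

0.87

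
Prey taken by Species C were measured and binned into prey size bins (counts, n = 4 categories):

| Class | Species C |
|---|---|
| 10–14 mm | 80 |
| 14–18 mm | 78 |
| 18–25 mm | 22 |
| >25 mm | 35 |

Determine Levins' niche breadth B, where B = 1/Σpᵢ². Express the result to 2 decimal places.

Proportions for Species C (n=215): 80/215=0.3721, 78/215=0.3628, 22/215=0.1023, 35/215=0.1628
Σpᵢ² = 0.3721² + 0.3628² + 0.1023² + 0.1628² = 0.138458 + 0.131624 + 0.010465 + 0.026504 = 0.307051
B = 1 / 0.307051 = 3.2568

3.26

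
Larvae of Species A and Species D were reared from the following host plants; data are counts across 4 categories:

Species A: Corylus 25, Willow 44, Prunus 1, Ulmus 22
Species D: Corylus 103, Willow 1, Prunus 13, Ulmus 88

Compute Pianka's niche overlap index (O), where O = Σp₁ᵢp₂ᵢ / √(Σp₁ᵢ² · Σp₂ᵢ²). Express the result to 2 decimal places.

Proportions for Species A (n=92): 25/92=0.2717, 44/92=0.4783, 1/92=0.0109, 22/92=0.2391
Proportions for Species D (n=205): 103/205=0.5024, 1/205=0.0049, 13/205=0.0634, 88/205=0.4293
Σ p₁ᵢp₂ᵢ = 0.136502 + 0.002344 + 0.000691 + 0.102646 = 0.242183
Σp_1ᵢ² = 0.2717² + 0.4783² + 0.0109² + 0.2391² = 0.073821 + 0.228771 + 0.000119 + 0.057169 = 0.359880
Σp_2ᵢ² = 0.5024² + 0.0049² + 0.0634² + 0.4293² = 0.252406 + 0.000024 + 0.004020 + 0.184298 = 0.440748
O = 0.242183 / √(0.359880 × 0.440748) = 0.242183 / 0.3982667 = 0.6081

0.61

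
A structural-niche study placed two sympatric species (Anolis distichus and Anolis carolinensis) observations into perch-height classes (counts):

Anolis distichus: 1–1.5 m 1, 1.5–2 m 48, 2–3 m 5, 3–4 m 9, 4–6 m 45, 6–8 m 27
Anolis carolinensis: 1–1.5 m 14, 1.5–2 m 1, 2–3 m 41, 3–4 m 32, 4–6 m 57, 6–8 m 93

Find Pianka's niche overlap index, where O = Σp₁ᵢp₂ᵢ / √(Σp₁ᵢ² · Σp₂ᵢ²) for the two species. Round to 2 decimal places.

0.64

Proportions for Anolis distichus (n=135): 1/135=0.0074, 48/135=0.3556, 5/135=0.0370, 9/135=0.0667, 45/135=0.3333, 27/135=0.2000
Proportions for Anolis carolinensis (n=238): 14/238=0.0588, 1/238=0.0042, 41/238=0.1723, 32/238=0.1345, 57/238=0.2395, 93/238=0.3908
Σ p₁ᵢp₂ᵢ = 0.000435 + 0.001494 + 0.006375 + 0.008971 + 0.079825 + 0.078160 = 0.175260
Σp_1ᵢ² = 0.0074² + 0.3556² + 0.0370² + 0.0667² + 0.3333² + 0.2000² = 0.000055 + 0.126451 + 0.001369 + 0.004449 + 0.111089 + 0.040000 = 0.283413
Σp_2ᵢ² = 0.0588² + 0.0042² + 0.1723² + 0.1345² + 0.2395² + 0.3908² = 0.003457 + 0.000018 + 0.029687 + 0.018090 + 0.057360 + 0.152725 = 0.261337
O = 0.175260 / √(0.283413 × 0.261337) = 0.175260 / 0.2721513 = 0.6440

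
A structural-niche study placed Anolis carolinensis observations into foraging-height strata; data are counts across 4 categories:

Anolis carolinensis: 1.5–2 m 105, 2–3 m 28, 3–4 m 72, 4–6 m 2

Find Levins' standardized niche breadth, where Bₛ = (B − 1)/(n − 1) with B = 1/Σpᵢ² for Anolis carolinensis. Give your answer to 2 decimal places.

0.51

Proportions for Anolis carolinensis (n=207): 105/207=0.5072, 28/207=0.1353, 72/207=0.3478, 2/207=0.0097
Σpᵢ² = 0.5072² + 0.1353² + 0.3478² + 0.0097² = 0.257252 + 0.018306 + 0.120965 + 0.000094 = 0.396617
B = 1 / 0.396617 = 2.5213
Bₛ = (B − 1)/(n − 1) = (2.5213 − 1)/(4 − 1) = 1.5213/3 = 0.5071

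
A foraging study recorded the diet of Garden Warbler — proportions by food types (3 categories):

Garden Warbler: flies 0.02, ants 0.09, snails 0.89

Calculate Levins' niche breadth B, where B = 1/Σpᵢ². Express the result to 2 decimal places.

Σpᵢ² = 0.02² + 0.09² + 0.89² = 0.0004 + 0.0081 + 0.7921 = 0.8006
B = 1 / 0.8006 = 1.2491

1.25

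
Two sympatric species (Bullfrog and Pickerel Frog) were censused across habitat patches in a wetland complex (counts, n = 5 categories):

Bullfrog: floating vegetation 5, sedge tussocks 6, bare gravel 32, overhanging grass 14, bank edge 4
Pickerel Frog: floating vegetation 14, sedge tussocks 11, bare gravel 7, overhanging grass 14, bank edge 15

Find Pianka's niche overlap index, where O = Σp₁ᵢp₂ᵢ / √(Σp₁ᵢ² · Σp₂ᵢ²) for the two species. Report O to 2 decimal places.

0.61

Proportions for Bullfrog (n=61): 5/61=0.0820, 6/61=0.0984, 32/61=0.5246, 14/61=0.2295, 4/61=0.0656
Proportions for Pickerel Frog (n=61): 14/61=0.2295, 11/61=0.1803, 7/61=0.1148, 14/61=0.2295, 15/61=0.2459
Σ p₁ᵢp₂ᵢ = 0.018819 + 0.017742 + 0.060224 + 0.052670 + 0.016131 = 0.165586
Σp_1ᵢ² = 0.0820² + 0.0984² + 0.5246² + 0.2295² + 0.0656² = 0.006724 + 0.009683 + 0.275205 + 0.052670 + 0.004303 = 0.348585
Σp_2ᵢ² = 0.2295² + 0.1803² + 0.1148² + 0.2295² + 0.2459² = 0.052670 + 0.032508 + 0.013179 + 0.052670 + 0.060467 = 0.211494
O = 0.165586 / √(0.348585 × 0.211494) = 0.165586 / 0.2715210 = 0.6098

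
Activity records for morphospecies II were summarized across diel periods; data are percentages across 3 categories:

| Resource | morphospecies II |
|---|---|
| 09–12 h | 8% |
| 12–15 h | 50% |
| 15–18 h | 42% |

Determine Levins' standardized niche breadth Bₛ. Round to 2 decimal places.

0.66

Convert percentages to proportions (divide by 100).
Σpᵢ² = 0.08² + 0.50² + 0.42² = 0.0064 + 0.2500 + 0.1764 = 0.4328
B = 1 / 0.4328 = 2.3105
Bₛ = (B − 1)/(n − 1) = (2.3105 − 1)/(3 − 1) = 1.3105/2 = 0.6553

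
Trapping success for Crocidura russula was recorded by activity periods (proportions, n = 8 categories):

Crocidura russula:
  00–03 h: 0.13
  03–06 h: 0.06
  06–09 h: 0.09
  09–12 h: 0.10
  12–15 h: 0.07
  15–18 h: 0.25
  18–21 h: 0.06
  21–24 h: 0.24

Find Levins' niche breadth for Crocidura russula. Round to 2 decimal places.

5.98

Σpᵢ² = 0.13² + 0.06² + 0.09² + 0.10² + 0.07² + 0.25² + 0.06² + 0.24² = 0.0169 + 0.0036 + 0.0081 + 0.0100 + 0.0049 + 0.0625 + 0.0036 + 0.0576 = 0.1672
B = 1 / 0.1672 = 5.9809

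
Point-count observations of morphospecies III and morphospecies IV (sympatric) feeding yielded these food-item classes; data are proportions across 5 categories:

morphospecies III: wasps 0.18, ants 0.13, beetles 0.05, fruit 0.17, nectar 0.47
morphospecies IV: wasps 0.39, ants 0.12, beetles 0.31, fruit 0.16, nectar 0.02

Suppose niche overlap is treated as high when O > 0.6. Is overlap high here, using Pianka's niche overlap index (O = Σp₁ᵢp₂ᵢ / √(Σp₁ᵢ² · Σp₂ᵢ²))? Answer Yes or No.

No

Σ p₁ᵢp₂ᵢ = 0.0702 + 0.0156 + 0.0155 + 0.0272 + 0.0094 = 0.1379
Σp_1ᵢ² = 0.18² + 0.13² + 0.05² + 0.17² + 0.47² = 0.0324 + 0.0169 + 0.0025 + 0.0289 + 0.2209 = 0.3016
Σp_2ᵢ² = 0.39² + 0.12² + 0.31² + 0.16² + 0.02² = 0.1521 + 0.0144 + 0.0961 + 0.0256 + 0.0004 = 0.2886
O = 0.1379 / √(0.3016 × 0.2886) = 0.1379 / 0.29503 = 0.4674
O = 0.4674 < 0.6 → No.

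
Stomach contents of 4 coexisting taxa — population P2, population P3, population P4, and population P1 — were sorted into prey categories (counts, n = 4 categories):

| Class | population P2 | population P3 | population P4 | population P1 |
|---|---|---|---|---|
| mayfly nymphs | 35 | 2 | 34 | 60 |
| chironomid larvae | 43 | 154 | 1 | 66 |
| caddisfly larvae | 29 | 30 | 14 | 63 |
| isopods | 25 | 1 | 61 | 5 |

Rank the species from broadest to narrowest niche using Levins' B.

population P2 > population P1 > population P4 > population P3

Proportions for population P2 (n=132): 35/132=0.2652, 43/132=0.3258, 29/132=0.2197, 25/132=0.1894
Proportions for population P3 (n=187): 2/187=0.0107, 154/187=0.8235, 30/187=0.1604, 1/187=0.0053
Proportions for population P4 (n=110): 34/110=0.3091, 1/110=0.0091, 14/110=0.1273, 61/110=0.5545
Proportions for population P1 (n=194): 60/194=0.3093, 66/194=0.3402, 63/194=0.3247, 5/194=0.0258
Σp_P2ᵢ² = 0.2652² + 0.3258² + 0.2197² + 0.1894² = 0.070331 + 0.106146 + 0.048268 + 0.035872 = 0.260617
B_P2 = 1 / 0.260617 = 3.8370
Σp_P3ᵢ² = 0.0107² + 0.8235² + 0.1604² + 0.0053² = 0.000114 + 0.678152 + 0.025728 + 0.000028 = 0.704022
B_P3 = 1 / 0.704022 = 1.4204
Σp_P4ᵢ² = 0.3091² + 0.0091² + 0.1273² + 0.5545² = 0.095543 + 0.000083 + 0.016205 + 0.307470 = 0.419301
B_P4 = 1 / 0.419301 = 2.3849
Σp_P1ᵢ² = 0.3093² + 0.3402² + 0.3247² + 0.0258² = 0.095666 + 0.115736 + 0.105430 + 0.000666 = 0.317498
B_P1 = 1 / 0.317498 = 3.1496
Ranking by B (broadest → narrowest): population P2 (3.84) > population P1 (3.15) > population P4 (2.38) > population P3 (1.42)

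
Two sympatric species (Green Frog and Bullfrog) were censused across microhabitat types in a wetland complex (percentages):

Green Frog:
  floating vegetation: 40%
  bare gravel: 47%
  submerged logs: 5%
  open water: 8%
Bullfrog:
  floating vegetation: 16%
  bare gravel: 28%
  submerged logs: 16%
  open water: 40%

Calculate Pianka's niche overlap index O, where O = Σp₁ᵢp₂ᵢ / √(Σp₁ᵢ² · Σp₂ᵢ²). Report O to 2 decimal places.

0.70

Convert percentages to proportions (divide by 100).
Σ p₁ᵢp₂ᵢ = 0.0640 + 0.1316 + 0.0080 + 0.0320 = 0.2356
Σp_1ᵢ² = 0.40² + 0.47² + 0.05² + 0.08² = 0.1600 + 0.2209 + 0.0025 + 0.0064 = 0.3898
Σp_2ᵢ² = 0.16² + 0.28² + 0.16² + 0.40² = 0.0256 + 0.0784 + 0.0256 + 0.1600 = 0.2896
O = 0.2356 / √(0.3898 × 0.2896) = 0.2356 / 0.33599 = 0.7012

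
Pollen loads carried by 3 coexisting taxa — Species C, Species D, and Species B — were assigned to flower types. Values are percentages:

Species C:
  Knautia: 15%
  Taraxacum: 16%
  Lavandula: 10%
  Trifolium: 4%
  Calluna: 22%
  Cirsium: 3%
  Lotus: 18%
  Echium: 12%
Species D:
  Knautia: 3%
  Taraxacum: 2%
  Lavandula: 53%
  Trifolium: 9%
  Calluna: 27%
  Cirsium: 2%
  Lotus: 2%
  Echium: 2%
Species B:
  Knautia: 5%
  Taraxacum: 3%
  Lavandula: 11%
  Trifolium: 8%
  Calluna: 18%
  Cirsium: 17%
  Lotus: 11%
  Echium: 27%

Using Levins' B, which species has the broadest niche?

Convert percentages to proportions (divide by 100).
Σp_Cᵢ² = 0.15² + 0.16² + 0.10² + 0.04² + 0.22² + 0.03² + 0.18² + 0.12² = 0.0225 + 0.0256 + 0.0100 + 0.0016 + 0.0484 + 0.0009 + 0.0324 + 0.0144 = 0.1558
B_C = 1 / 0.1558 = 6.4185
Σp_Dᵢ² = 0.03² + 0.02² + 0.53² + 0.09² + 0.27² + 0.02² + 0.02² + 0.02² = 0.0009 + 0.0004 + 0.2809 + 0.0081 + 0.0729 + 0.0004 + 0.0004 + 0.0004 = 0.3644
B_D = 1 / 0.3644 = 2.7442
Σp_Bᵢ² = 0.05² + 0.03² + 0.11² + 0.08² + 0.18² + 0.17² + 0.11² + 0.27² = 0.0025 + 0.0009 + 0.0121 + 0.0064 + 0.0324 + 0.0289 + 0.0121 + 0.0729 = 0.1682
B_B = 1 / 0.1682 = 5.9453
Highest B → broadest niche (most generalist): Species C (B = 6.42).

Species C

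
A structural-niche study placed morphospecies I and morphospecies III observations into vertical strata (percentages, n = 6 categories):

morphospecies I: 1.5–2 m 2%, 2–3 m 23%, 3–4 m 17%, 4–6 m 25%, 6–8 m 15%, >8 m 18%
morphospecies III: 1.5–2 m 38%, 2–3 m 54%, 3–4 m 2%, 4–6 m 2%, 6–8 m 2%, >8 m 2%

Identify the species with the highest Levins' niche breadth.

Convert percentages to proportions (divide by 100).
Σp_Iᵢ² = 0.02² + 0.23² + 0.17² + 0.25² + 0.15² + 0.18² = 0.0004 + 0.0529 + 0.0289 + 0.0625 + 0.0225 + 0.0324 = 0.1996
B_I = 1 / 0.1996 = 5.0100
Σp_IIIᵢ² = 0.38² + 0.54² + 0.02² + 0.02² + 0.02² + 0.02² = 0.1444 + 0.2916 + 0.0004 + 0.0004 + 0.0004 + 0.0004 = 0.4376
B_III = 1 / 0.4376 = 2.2852
Highest B → broadest niche (most generalist): morphospecies I (B = 5.01).

morphospecies I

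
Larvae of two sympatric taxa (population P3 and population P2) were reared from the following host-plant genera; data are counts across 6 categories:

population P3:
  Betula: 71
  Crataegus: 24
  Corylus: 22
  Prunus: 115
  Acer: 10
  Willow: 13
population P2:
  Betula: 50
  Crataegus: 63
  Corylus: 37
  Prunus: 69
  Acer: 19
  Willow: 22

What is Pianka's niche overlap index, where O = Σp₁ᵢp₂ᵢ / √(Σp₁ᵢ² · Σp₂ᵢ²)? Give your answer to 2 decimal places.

Proportions for population P3 (n=255): 71/255=0.2784, 24/255=0.0941, 22/255=0.0863, 115/255=0.4510, 10/255=0.0392, 13/255=0.0510
Proportions for population P2 (n=260): 50/260=0.1923, 63/260=0.2423, 37/260=0.1423, 69/260=0.2654, 19/260=0.0731, 22/260=0.0846
Σ p₁ᵢp₂ᵢ = 0.053536 + 0.022800 + 0.012280 + 0.119695 + 0.002866 + 0.004315 = 0.215492
Σp_1ᵢ² = 0.2784² + 0.0941² + 0.0863² + 0.4510² + 0.0392² + 0.0510² = 0.077507 + 0.008855 + 0.007448 + 0.203401 + 0.001537 + 0.002601 = 0.301349
Σp_2ᵢ² = 0.1923² + 0.2423² + 0.1423² + 0.2654² + 0.0731² + 0.0846² = 0.036979 + 0.058709 + 0.020249 + 0.070437 + 0.005344 + 0.007157 = 0.198875
O = 0.215492 / √(0.301349 × 0.198875) = 0.215492 / 0.2448076 = 0.8803

0.88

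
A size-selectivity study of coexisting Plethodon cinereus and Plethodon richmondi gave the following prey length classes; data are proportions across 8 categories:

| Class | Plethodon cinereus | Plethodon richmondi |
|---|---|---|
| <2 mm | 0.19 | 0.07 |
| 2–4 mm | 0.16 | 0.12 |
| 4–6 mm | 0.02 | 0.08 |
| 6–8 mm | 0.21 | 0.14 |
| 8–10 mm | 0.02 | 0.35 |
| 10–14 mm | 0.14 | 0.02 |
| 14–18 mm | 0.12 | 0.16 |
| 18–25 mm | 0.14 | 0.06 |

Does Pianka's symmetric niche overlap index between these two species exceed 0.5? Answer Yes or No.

Σ p₁ᵢp₂ᵢ = 0.0133 + 0.0192 + 0.0016 + 0.0294 + 0.0070 + 0.0028 + 0.0192 + 0.0084 = 0.1009
Σp_1ᵢ² = 0.19² + 0.16² + 0.02² + 0.21² + 0.02² + 0.14² + 0.12² + 0.14² = 0.0361 + 0.0256 + 0.0004 + 0.0441 + 0.0004 + 0.0196 + 0.0144 + 0.0196 = 0.1602
Σp_2ᵢ² = 0.07² + 0.12² + 0.08² + 0.14² + 0.35² + 0.02² + 0.16² + 0.06² = 0.0049 + 0.0144 + 0.0064 + 0.0196 + 0.1225 + 0.0004 + 0.0256 + 0.0036 = 0.1974
O = 0.1009 / √(0.1602 × 0.1974) = 0.1009 / 0.17783 = 0.5674
O = 0.5674 > 0.5 → Yes.

Yes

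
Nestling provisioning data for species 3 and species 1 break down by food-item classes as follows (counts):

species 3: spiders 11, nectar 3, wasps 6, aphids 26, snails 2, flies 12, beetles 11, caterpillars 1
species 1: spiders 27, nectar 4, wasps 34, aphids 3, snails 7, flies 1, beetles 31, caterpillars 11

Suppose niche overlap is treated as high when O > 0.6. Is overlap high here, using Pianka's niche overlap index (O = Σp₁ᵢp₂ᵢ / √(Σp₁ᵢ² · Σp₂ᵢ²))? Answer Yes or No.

Proportions for species 3 (n=72): 11/72=0.1528, 3/72=0.0417, 6/72=0.0833, 26/72=0.3611, 2/72=0.0278, 12/72=0.1667, 11/72=0.1528, 1/72=0.0139
Proportions for species 1 (n=118): 27/118=0.2288, 4/118=0.0339, 34/118=0.2881, 3/118=0.0254, 7/118=0.0593, 1/118=0.0085, 31/118=0.2627, 11/118=0.0932
Σ p₁ᵢp₂ᵢ = 0.034961 + 0.001414 + 0.023999 + 0.009172 + 0.001649 + 0.001417 + 0.040141 + 0.001295 = 0.114048
Σp_1ᵢ² = 0.1528² + 0.0417² + 0.0833² + 0.3611² + 0.0278² + 0.1667² + 0.1528² + 0.0139² = 0.023348 + 0.001739 + 0.006939 + 0.130393 + 0.000773 + 0.027789 + 0.023348 + 0.000193 = 0.214522
Σp_2ᵢ² = 0.2288² + 0.0339² + 0.2881² + 0.0254² + 0.0593² + 0.0085² + 0.2627² + 0.0932² = 0.052349 + 0.001149 + 0.083002 + 0.000645 + 0.003516 + 0.000072 + 0.069011 + 0.008686 = 0.218430
O = 0.114048 / √(0.214522 × 0.218430) = 0.114048 / 0.2164672 = 0.5269
O = 0.5269 < 0.6 → No.

No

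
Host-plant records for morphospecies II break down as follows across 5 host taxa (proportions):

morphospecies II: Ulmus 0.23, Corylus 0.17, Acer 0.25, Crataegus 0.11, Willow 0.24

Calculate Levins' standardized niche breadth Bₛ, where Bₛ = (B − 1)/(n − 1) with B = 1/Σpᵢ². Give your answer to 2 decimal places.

Σpᵢ² = 0.23² + 0.17² + 0.25² + 0.11² + 0.24² = 0.0529 + 0.0289 + 0.0625 + 0.0121 + 0.0576 = 0.2140
B = 1 / 0.2140 = 4.6729
Bₛ = (B − 1)/(n − 1) = (4.6729 − 1)/(5 − 1) = 3.6729/4 = 0.9182

0.92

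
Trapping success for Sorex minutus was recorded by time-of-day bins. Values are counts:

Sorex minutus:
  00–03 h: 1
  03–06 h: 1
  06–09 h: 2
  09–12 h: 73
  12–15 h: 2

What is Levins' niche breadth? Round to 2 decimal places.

1.17

Proportions for Sorex minutus (n=79): 1/79=0.0127, 1/79=0.0127, 2/79=0.0253, 73/79=0.9241, 2/79=0.0253
Σpᵢ² = 0.0127² + 0.0127² + 0.0253² + 0.9241² + 0.0253² = 0.000161 + 0.000161 + 0.000640 + 0.853961 + 0.000640 = 0.855563
B = 1 / 0.855563 = 1.1688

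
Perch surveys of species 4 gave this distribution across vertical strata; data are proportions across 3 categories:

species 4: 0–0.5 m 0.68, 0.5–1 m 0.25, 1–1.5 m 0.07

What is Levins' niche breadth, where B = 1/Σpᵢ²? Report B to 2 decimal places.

Σpᵢ² = 0.68² + 0.25² + 0.07² = 0.4624 + 0.0625 + 0.0049 = 0.5298
B = 1 / 0.5298 = 1.8875

1.89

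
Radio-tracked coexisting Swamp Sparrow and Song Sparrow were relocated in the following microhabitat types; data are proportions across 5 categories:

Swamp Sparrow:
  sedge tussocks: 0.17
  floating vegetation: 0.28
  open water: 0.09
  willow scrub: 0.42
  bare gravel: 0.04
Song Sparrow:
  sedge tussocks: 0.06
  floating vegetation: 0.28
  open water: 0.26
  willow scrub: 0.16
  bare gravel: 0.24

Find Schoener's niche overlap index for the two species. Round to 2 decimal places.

0.63

Σ|p₁ᵢ − p₂ᵢ| = 0.11 + 0.00 + 0.17 + 0.26 + 0.20 = 0.74
D = 1 − ½ × 0.74 = 1 − 0.370 = 0.6300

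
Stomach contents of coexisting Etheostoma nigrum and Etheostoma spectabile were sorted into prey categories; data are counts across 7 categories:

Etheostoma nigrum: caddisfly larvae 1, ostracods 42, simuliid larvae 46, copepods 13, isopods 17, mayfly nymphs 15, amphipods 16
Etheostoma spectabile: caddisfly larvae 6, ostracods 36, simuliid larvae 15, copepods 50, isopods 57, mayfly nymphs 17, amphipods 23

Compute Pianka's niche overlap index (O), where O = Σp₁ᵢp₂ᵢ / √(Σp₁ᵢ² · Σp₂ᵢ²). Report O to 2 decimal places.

Proportions for Etheostoma nigrum (n=150): 1/150=0.0067, 42/150=0.2800, 46/150=0.3067, 13/150=0.0867, 17/150=0.1133, 15/150=0.1000, 16/150=0.1067
Proportions for Etheostoma spectabile (n=204): 6/204=0.0294, 36/204=0.1765, 15/204=0.0735, 50/204=0.2451, 57/204=0.2794, 17/204=0.0833, 23/204=0.1127
Σ p₁ᵢp₂ᵢ = 0.000197 + 0.049420 + 0.022542 + 0.021250 + 0.031656 + 0.008330 + 0.012025 = 0.145420
Σp_1ᵢ² = 0.0067² + 0.2800² + 0.3067² + 0.0867² + 0.1133² + 0.1000² + 0.1067² = 0.000045 + 0.078400 + 0.094065 + 0.007517 + 0.012837 + 0.010000 + 0.011385 = 0.214249
Σp_2ᵢ² = 0.0294² + 0.1765² + 0.0735² + 0.2451² + 0.2794² + 0.0833² + 0.1127² = 0.000864 + 0.031152 + 0.005402 + 0.060074 + 0.078064 + 0.006939 + 0.012701 = 0.195196
O = 0.145420 / √(0.214249 × 0.195196) = 0.145420 / 0.2045007 = 0.7111

0.71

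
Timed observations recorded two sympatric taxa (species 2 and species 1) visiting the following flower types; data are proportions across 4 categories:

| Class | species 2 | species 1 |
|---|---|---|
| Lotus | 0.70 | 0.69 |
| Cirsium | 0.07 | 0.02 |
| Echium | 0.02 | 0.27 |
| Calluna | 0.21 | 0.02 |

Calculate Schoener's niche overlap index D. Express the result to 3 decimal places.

0.750

Σ|p₁ᵢ − p₂ᵢ| = 0.01 + 0.05 + 0.25 + 0.19 = 0.50
D = 1 − ½ × 0.50 = 1 − 0.250 = 0.75000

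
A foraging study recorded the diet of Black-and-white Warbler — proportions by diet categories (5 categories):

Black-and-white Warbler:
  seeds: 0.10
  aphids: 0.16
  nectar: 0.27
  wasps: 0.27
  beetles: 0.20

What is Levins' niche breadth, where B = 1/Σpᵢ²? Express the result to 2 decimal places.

4.52

Σpᵢ² = 0.10² + 0.16² + 0.27² + 0.27² + 0.20² = 0.0100 + 0.0256 + 0.0729 + 0.0729 + 0.0400 = 0.2214
B = 1 / 0.2214 = 4.5167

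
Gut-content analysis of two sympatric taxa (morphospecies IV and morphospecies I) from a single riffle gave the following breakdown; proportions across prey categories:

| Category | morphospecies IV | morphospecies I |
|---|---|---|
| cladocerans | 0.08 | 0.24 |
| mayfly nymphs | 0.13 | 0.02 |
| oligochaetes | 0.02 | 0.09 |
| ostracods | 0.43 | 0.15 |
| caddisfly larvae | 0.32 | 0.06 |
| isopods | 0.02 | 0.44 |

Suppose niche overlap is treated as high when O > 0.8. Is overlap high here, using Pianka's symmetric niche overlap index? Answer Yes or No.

No

Σ p₁ᵢp₂ᵢ = 0.0192 + 0.0026 + 0.0018 + 0.0645 + 0.0192 + 0.0088 = 0.1161
Σp_1ᵢ² = 0.08² + 0.13² + 0.02² + 0.43² + 0.32² + 0.02² = 0.0064 + 0.0169 + 0.0004 + 0.1849 + 0.1024 + 0.0004 = 0.3114
Σp_2ᵢ² = 0.24² + 0.02² + 0.09² + 0.15² + 0.06² + 0.44² = 0.0576 + 0.0004 + 0.0081 + 0.0225 + 0.0036 + 0.1936 = 0.2858
O = 0.1161 / √(0.3114 × 0.2858) = 0.1161 / 0.29833 = 0.3892
O = 0.3892 < 0.8 → No.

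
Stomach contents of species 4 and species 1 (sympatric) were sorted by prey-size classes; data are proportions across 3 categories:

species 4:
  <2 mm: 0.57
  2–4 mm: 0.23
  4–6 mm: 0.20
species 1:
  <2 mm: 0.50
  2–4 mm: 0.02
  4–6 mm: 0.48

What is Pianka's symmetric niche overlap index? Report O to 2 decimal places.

0.86

Σ p₁ᵢp₂ᵢ = 0.2850 + 0.0046 + 0.0960 = 0.3856
Σp_1ᵢ² = 0.57² + 0.23² + 0.20² = 0.3249 + 0.0529 + 0.0400 = 0.4178
Σp_2ᵢ² = 0.50² + 0.02² + 0.48² = 0.2500 + 0.0004 + 0.2304 = 0.4808
O = 0.3856 / √(0.4178 × 0.4808) = 0.3856 / 0.44819 = 0.8603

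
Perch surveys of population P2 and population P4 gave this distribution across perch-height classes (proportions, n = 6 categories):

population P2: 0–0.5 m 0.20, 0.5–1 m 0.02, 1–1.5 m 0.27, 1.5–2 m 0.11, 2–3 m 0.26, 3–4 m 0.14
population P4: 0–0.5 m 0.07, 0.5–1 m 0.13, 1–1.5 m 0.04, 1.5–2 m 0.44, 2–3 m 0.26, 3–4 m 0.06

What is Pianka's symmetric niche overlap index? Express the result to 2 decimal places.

0.61

Σ p₁ᵢp₂ᵢ = 0.0140 + 0.0026 + 0.0108 + 0.0484 + 0.0676 + 0.0084 = 0.1518
Σp_1ᵢ² = 0.20² + 0.02² + 0.27² + 0.11² + 0.26² + 0.14² = 0.0400 + 0.0004 + 0.0729 + 0.0121 + 0.0676 + 0.0196 = 0.2126
Σp_2ᵢ² = 0.07² + 0.13² + 0.04² + 0.44² + 0.26² + 0.06² = 0.0049 + 0.0169 + 0.0016 + 0.1936 + 0.0676 + 0.0036 = 0.2882
O = 0.1518 / √(0.2126 × 0.2882) = 0.1518 / 0.24753 = 0.6133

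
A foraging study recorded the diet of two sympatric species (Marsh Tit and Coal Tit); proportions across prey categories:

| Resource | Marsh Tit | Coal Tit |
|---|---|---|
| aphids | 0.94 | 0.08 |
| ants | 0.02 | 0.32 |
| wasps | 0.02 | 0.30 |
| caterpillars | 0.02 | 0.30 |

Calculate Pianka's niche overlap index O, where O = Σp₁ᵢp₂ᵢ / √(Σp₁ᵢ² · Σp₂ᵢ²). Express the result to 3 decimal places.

0.185

Σ p₁ᵢp₂ᵢ = 0.0752 + 0.0064 + 0.0060 + 0.0060 = 0.0936
Σp_1ᵢ² = 0.94² + 0.02² + 0.02² + 0.02² = 0.8836 + 0.0004 + 0.0004 + 0.0004 = 0.8848
Σp_2ᵢ² = 0.08² + 0.32² + 0.30² + 0.30² = 0.0064 + 0.1024 + 0.0900 + 0.0900 = 0.2888
O = 0.0936 / √(0.8848 × 0.2888) = 0.0936 / 0.505500 = 0.18516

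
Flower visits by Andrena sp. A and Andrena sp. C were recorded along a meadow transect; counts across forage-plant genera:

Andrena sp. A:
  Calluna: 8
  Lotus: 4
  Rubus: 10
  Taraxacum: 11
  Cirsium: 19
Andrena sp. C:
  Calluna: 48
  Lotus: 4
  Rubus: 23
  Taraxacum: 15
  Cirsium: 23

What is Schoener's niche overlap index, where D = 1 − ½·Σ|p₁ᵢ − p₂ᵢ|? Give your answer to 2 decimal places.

0.72

Proportions for Andrena sp. A (n=52): 8/52=0.1538, 4/52=0.0769, 10/52=0.1923, 11/52=0.2115, 19/52=0.3654
Proportions for Andrena sp. C (n=113): 48/113=0.4248, 4/113=0.0354, 23/113=0.2035, 15/113=0.1327, 23/113=0.2035
Σ|p₁ᵢ − p₂ᵢ| = 0.2710 + 0.0415 + 0.0112 + 0.0788 + 0.1619 = 0.5644
D = 1 − ½ × 0.5644 = 1 − 0.28220 = 0.71780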